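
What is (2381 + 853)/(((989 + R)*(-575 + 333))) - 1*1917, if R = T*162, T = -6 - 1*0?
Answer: -358626/187 ≈ -1917.8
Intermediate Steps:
T = -6 (T = -6 + 0 = -6)
R = -972 (R = -6*162 = -972)
(2381 + 853)/(((989 + R)*(-575 + 333))) - 1*1917 = (2381 + 853)/(((989 - 972)*(-575 + 333))) - 1*1917 = 3234/((17*(-242))) - 1917 = 3234/(-4114) - 1917 = 3234*(-1/4114) - 1917 = -147/187 - 1917 = -358626/187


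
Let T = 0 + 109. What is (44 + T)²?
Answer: 23409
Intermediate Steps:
T = 109
(44 + T)² = (44 + 109)² = 153² = 23409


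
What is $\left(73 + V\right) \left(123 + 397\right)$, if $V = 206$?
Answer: $145080$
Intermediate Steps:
$\left(73 + V\right) \left(123 + 397\right) = \left(73 + 206\right) \left(123 + 397\right) = 279 \cdot 520 = 145080$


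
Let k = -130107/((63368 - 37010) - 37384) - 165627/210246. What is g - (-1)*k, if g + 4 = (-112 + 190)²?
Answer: 1176668036725/193181033 ≈ 6091.0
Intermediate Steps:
k = 2127356085/193181033 (k = -130107/(26358 - 37384) - 165627*1/210246 = -130107/(-11026) - 55209/70082 = -130107*(-1/11026) - 55209/70082 = 130107/11026 - 55209/70082 = 2127356085/193181033 ≈ 11.012)
g = 6080 (g = -4 + (-112 + 190)² = -4 + 78² = -4 + 6084 = 6080)
g - (-1)*k = 6080 - (-1)*2127356085/193181033 = 6080 - 1*(-2127356085/193181033) = 6080 + 2127356085/193181033 = 1176668036725/193181033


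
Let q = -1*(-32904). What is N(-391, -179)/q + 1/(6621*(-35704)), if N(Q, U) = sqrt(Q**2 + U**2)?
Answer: -1/236396184 + sqrt(184922)/32904 ≈ 0.013069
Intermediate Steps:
q = 32904
N(-391, -179)/q + 1/(6621*(-35704)) = sqrt((-391)**2 + (-179)**2)/32904 + 1/(6621*(-35704)) = sqrt(152881 + 32041)*(1/32904) + (1/6621)*(-1/35704) = sqrt(184922)*(1/32904) - 1/236396184 = sqrt(184922)/32904 - 1/236396184 = -1/236396184 + sqrt(184922)/32904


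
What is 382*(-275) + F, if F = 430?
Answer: -104620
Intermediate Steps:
382*(-275) + F = 382*(-275) + 430 = -105050 + 430 = -104620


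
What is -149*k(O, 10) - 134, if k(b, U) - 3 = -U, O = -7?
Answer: 909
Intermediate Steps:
k(b, U) = 3 - U
-149*k(O, 10) - 134 = -149*(3 - 1*10) - 134 = -149*(3 - 10) - 134 = -149*(-7) - 134 = 1043 - 134 = 909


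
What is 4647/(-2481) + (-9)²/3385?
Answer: -5176378/2799395 ≈ -1.8491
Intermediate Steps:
4647/(-2481) + (-9)²/3385 = 4647*(-1/2481) + 81*(1/3385) = -1549/827 + 81/3385 = -5176378/2799395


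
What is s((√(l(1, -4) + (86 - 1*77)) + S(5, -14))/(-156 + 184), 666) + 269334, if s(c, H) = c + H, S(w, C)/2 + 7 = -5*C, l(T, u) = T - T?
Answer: 7560129/28 ≈ 2.7000e+5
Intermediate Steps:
l(T, u) = 0
S(w, C) = -14 - 10*C (S(w, C) = -14 + 2*(-5*C) = -14 - 10*C)
s(c, H) = H + c
s((√(l(1, -4) + (86 - 1*77)) + S(5, -14))/(-156 + 184), 666) + 269334 = (666 + (√(0 + (86 - 1*77)) + (-14 - 10*(-14)))/(-156 + 184)) + 269334 = (666 + (√(0 + (86 - 77)) + (-14 + 140))/28) + 269334 = (666 + (√(0 + 9) + 126)*(1/28)) + 269334 = (666 + (√9 + 126)*(1/28)) + 269334 = (666 + (3 + 126)*(1/28)) + 269334 = (666 + 129*(1/28)) + 269334 = (666 + 129/28) + 269334 = 18777/28 + 269334 = 7560129/28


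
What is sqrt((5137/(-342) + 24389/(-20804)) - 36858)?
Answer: I*sqrt(12963012273128435)/592914 ≈ 192.03*I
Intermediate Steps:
sqrt((5137/(-342) + 24389/(-20804)) - 36858) = sqrt((5137*(-1/342) + 24389*(-1/20804)) - 36858) = sqrt((-5137/342 - 24389/20804) - 36858) = sqrt(-57605593/3557484 - 36858) = sqrt(-131179350865/3557484) = I*sqrt(12963012273128435)/592914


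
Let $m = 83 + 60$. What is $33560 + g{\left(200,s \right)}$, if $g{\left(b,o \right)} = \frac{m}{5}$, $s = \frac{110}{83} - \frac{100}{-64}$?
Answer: $\frac{167943}{5} \approx 33589.0$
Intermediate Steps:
$m = 143$
$s = \frac{3835}{1328}$ ($s = 110 \cdot \frac{1}{83} - - \frac{25}{16} = \frac{110}{83} + \frac{25}{16} = \frac{3835}{1328} \approx 2.8878$)
$g{\left(b,o \right)} = \frac{143}{5}$
$33560 + g{\left(200,s \right)} = 33560 + \frac{143}{5} = \frac{167943}{5}$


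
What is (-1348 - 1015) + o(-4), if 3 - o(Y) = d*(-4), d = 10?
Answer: -2320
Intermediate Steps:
o(Y) = 43 (o(Y) = 3 - 10*(-4) = 3 - 1*(-40) = 3 + 40 = 43)
(-1348 - 1015) + o(-4) = (-1348 - 1015) + 43 = -2363 + 43 = -2320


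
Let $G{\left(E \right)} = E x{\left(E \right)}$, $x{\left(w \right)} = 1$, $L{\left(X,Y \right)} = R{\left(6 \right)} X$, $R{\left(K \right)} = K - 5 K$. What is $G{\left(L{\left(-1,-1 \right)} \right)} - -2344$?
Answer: $2368$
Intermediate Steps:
$R{\left(K \right)} = - 4 K$
$L{\left(X,Y \right)} = - 24 X$ ($L{\left(X,Y \right)} = \left(-4\right) 6 X = - 24 X$)
$G{\left(E \right)} = E$ ($G{\left(E \right)} = E 1 = E$)
$G{\left(L{\left(-1,-1 \right)} \right)} - -2344 = \left(-24\right) \left(-1\right) - -2344 = 24 + 2344 = 2368$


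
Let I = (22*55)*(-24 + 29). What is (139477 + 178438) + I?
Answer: 323965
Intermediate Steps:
I = 6050 (I = 1210*5 = 6050)
(139477 + 178438) + I = (139477 + 178438) + 6050 = 317915 + 6050 = 323965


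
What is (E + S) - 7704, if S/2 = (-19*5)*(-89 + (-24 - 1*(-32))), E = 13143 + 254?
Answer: 21083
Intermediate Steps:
E = 13397
S = 15390 (S = 2*((-19*5)*(-89 + (-24 - 1*(-32)))) = 2*(-95*(-89 + (-24 + 32))) = 2*(-95*(-89 + 8)) = 2*(-95*(-81)) = 2*7695 = 15390)
(E + S) - 7704 = (13397 + 15390) - 7704 = 28787 - 7704 = 21083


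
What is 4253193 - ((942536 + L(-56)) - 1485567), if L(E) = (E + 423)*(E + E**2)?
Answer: 3665864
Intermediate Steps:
L(E) = (423 + E)*(E + E**2)
4253193 - ((942536 + L(-56)) - 1485567) = 4253193 - ((942536 - 56*(423 + (-56)**2 + 424*(-56))) - 1485567) = 4253193 - ((942536 - 56*(423 + 3136 - 23744)) - 1485567) = 4253193 - ((942536 - 56*(-20185)) - 1485567) = 4253193 - ((942536 + 1130360) - 1485567) = 4253193 - (2072896 - 1485567) = 4253193 - 1*587329 = 4253193 - 587329 = 3665864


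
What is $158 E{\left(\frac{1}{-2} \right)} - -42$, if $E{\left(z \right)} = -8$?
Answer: $-1222$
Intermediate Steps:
$158 E{\left(\frac{1}{-2} \right)} - -42 = 158 \left(-8\right) - -42 = -1264 + 42 = -1222$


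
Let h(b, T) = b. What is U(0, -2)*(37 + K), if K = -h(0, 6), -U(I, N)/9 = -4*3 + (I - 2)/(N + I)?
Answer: 3663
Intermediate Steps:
U(I, N) = 108 - 9*(-2 + I)/(I + N) (U(I, N) = -9*(-4*3 + (I - 2)/(N + I)) = -9*(-12 + (-2 + I)/(I + N)) = 108 - 9*(-2 + I)/(I + N))
K = 0 (K = -1*0 = 0)
U(0, -2)*(37 + K) = (9*(2 + 11*0 + 12*(-2))/(0 - 2))*(37 + 0) = (9*(2 + 0 - 24)/(-2))*37 = (9*(-½)*(-22))*37 = 99*37 = 3663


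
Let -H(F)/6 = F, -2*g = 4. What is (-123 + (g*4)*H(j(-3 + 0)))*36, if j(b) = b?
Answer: -9612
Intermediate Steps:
g = -2 (g = -½*4 = -2)
H(F) = -6*F
(-123 + (g*4)*H(j(-3 + 0)))*36 = (-123 + (-2*4)*(-6*(-3 + 0)))*36 = (-123 - (-48)*(-3))*36 = (-123 - 8*18)*36 = (-123 - 144)*36 = -267*36 = -9612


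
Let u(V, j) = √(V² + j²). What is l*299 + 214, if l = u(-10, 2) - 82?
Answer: -24304 + 598*√26 ≈ -21255.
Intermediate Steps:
l = -82 + 2*√26 (l = √((-10)² + 2²) - 82 = √(100 + 4) - 82 = √104 - 82 = 2*√26 - 82 = -82 + 2*√26 ≈ -71.802)
l*299 + 214 = (-82 + 2*√26)*299 + 214 = (-24518 + 598*√26) + 214 = -24304 + 598*√26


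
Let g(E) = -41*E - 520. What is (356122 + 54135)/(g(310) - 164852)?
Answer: -410257/178082 ≈ -2.3038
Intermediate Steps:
g(E) = -520 - 41*E
(356122 + 54135)/(g(310) - 164852) = (356122 + 54135)/((-520 - 41*310) - 164852) = 410257/((-520 - 12710) - 164852) = 410257/(-13230 - 164852) = 410257/(-178082) = 410257*(-1/178082) = -410257/178082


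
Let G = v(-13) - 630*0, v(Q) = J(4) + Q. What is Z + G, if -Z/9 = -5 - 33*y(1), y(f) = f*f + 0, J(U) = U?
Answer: 333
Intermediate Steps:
y(f) = f² (y(f) = f² + 0 = f²)
v(Q) = 4 + Q
G = -9 (G = (4 - 13) - 630*0 = -9 - 1*0 = -9 + 0 = -9)
Z = 342 (Z = -9*(-5 - 33*1²) = -9*(-5 - 33*1) = -9*(-5 - 33) = -9*(-38) = 342)
Z + G = 342 - 9 = 333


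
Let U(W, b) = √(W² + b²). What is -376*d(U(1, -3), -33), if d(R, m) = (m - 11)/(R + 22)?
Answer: 181984/237 - 8272*√10/237 ≈ 657.49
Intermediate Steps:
d(R, m) = (-11 + m)/(22 + R)
-376*d(U(1, -3), -33) = -376*(-11 - 33)/(22 + √(1² + (-3)²)) = -376*(-44)/(22 + √(1 + 9)) = -376*(-44)/(22 + √10) = -(-16544)/(22 + √10) = 16544/(22 + √10)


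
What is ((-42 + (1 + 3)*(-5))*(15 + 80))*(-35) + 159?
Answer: 206309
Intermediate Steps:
((-42 + (1 + 3)*(-5))*(15 + 80))*(-35) + 159 = ((-42 + 4*(-5))*95)*(-35) + 159 = ((-42 - 20)*95)*(-35) + 159 = -62*95*(-35) + 159 = -5890*(-35) + 159 = 206150 + 159 = 206309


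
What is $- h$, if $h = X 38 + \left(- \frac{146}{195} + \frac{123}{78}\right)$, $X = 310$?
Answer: $- \frac{4594523}{390} \approx -11781.0$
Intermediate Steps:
$h = \frac{4594523}{390}$ ($h = 310 \cdot 38 + \left(- \frac{146}{195} + \frac{123}{78}\right) = 11780 + \left(\left(-146\right) \frac{1}{195} + 123 \cdot \frac{1}{78}\right) = 11780 + \left(- \frac{146}{195} + \frac{41}{26}\right) = 11780 + \frac{323}{390} = \frac{4594523}{390} \approx 11781.0$)
$- h = \left(-1\right) \frac{4594523}{390} = - \frac{4594523}{390}$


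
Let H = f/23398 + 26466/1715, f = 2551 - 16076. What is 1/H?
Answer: 40127570/596056093 ≈ 0.067322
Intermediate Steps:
f = -13525
H = 596056093/40127570 (H = -13525/23398 + 26466/1715 = 596056093/40127570 ≈ 14.854)
1/H = 1/(596056093/40127570) = 40127570/596056093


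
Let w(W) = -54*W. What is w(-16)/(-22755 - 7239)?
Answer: -144/4999 ≈ -0.028806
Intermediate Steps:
w(-16)/(-22755 - 7239) = (-54*(-16))/(-22755 - 7239) = 864/(-29994) = 864*(-1/29994) = -144/4999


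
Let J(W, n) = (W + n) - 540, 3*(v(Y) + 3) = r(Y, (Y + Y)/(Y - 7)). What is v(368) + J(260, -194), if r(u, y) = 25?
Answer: -1406/3 ≈ -468.67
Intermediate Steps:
v(Y) = 16/3 (v(Y) = -3 + (⅓)*25 = -3 + 25/3 = 16/3)
J(W, n) = -540 + W + n
v(368) + J(260, -194) = 16/3 + (-540 + 260 - 194) = 16/3 - 474 = -1406/3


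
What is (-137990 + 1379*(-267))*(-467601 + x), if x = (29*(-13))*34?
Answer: 243179930677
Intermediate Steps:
x = -12818 (x = -377*34 = -12818)
(-137990 + 1379*(-267))*(-467601 + x) = (-137990 + 1379*(-267))*(-467601 - 12818) = (-137990 - 368193)*(-480419) = -506183*(-480419) = 243179930677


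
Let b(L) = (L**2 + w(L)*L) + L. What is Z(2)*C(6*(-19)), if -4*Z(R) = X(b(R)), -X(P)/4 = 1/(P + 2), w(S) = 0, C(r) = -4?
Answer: -1/2 ≈ -0.50000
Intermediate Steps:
b(L) = L + L**2 (b(L) = (L**2 + 0*L) + L = (L**2 + 0) + L = L**2 + L = L + L**2)
X(P) = -4/(2 + P) (X(P) = -4/(P + 2) = -4/(2 + P))
Z(R) = 1/(2 + R*(1 + R)) (Z(R) = -(-1)/(2 + R*(1 + R)) = 1/(2 + R*(1 + R)))
Z(2)*C(6*(-19)) = -4/(2 + 2*(1 + 2)) = -4/(2 + 2*3) = -4/(2 + 6) = -4/8 = (1/8)*(-4) = -1/2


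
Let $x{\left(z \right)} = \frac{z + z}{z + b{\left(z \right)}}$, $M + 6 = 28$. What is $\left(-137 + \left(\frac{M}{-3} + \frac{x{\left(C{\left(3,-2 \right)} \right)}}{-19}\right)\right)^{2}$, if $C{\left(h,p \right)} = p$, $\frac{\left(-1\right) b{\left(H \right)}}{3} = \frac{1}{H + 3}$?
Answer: $\frac{1693075609}{81225} \approx 20844.0$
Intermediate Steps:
$M = 22$ ($M = -6 + 28 = 22$)
$b{\left(H \right)} = - \frac{3}{3 + H}$ ($b{\left(H \right)} = - \frac{3}{H + 3} = - \frac{3}{3 + H}$)
$x{\left(z \right)} = \frac{2 z}{z - \frac{3}{3 + z}}$ ($x{\left(z \right)} = \frac{z + z}{z - \frac{3}{3 + z}} = \frac{2 z}{z - \frac{3}{3 + z}}$)
$\left(-137 + \left(\frac{M}{-3} + \frac{x{\left(C{\left(3,-2 \right)} \right)}}{-19}\right)\right)^{2} = \left(-137 + \left(\frac{22}{-3} + \frac{2 \left(-2\right) \frac{1}{-3 - 2 \left(3 - 2\right)} \left(3 - 2\right)}{-19}\right)\right)^{2} = \left(-137 + \left(22 \left(- \frac{1}{3}\right) + 2 \left(-2\right) \frac{1}{-3 - 2} \cdot 1 \left(- \frac{1}{19}\right)\right)\right)^{2} = \left(-137 - \left(\frac{22}{3} - 2 \left(-2\right) \frac{1}{-3 - 2} \cdot 1 \left(- \frac{1}{19}\right)\right)\right)^{2} = \left(-137 - \left(\frac{22}{3} - 2 \left(-2\right) \frac{1}{-5} \cdot 1 \left(- \frac{1}{19}\right)\right)\right)^{2} = \left(-137 - \left(\frac{22}{3} - 2 \left(-2\right) \left(- \frac{1}{5}\right) 1 \left(- \frac{1}{19}\right)\right)\right)^{2} = \left(-137 + \left(- \frac{22}{3} + \frac{4}{5} \left(- \frac{1}{19}\right)\right)\right)^{2} = \left(-137 - \frac{2102}{285}\right)^{2} = \left(- \frac{41147}{285}\right)^{2} = \frac{1693075609}{81225}$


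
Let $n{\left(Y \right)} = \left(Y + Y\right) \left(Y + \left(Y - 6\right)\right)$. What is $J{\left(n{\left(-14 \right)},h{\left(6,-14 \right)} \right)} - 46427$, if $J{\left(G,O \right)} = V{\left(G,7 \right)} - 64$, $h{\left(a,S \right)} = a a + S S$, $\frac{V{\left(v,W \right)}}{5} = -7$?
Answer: $-46526$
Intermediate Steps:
$V{\left(v,W \right)} = -35$ ($V{\left(v,W \right)} = 5 \left(-7\right) = -35$)
$n{\left(Y \right)} = 2 Y \left(-6 + 2 Y\right)$ ($n{\left(Y \right)} = 2 Y \left(Y + \left(-6 + Y\right)\right) = 2 Y \left(-6 + 2 Y\right)$)
$h{\left(a,S \right)} = S^{2} + a^{2}$ ($h{\left(a,S \right)} = a^{2} + S^{2} = S^{2} + a^{2}$)
$J{\left(G,O \right)} = -99$ ($J{\left(G,O \right)} = -35 - 64 = -99$)
$J{\left(n{\left(-14 \right)},h{\left(6,-14 \right)} \right)} - 46427 = -99 - 46427 = -46526$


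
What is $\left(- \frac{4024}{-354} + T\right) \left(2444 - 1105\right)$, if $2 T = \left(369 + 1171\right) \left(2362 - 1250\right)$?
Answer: $\frac{202934142788}{177} \approx 1.1465 \cdot 10^{9}$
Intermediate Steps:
$T = 856240$ ($T = \frac{\left(369 + 1171\right) \left(2362 - 1250\right)}{2} = \frac{1540 \cdot 1112}{2} = \frac{1}{2} \cdot 1712480 = 856240$)
$\left(- \frac{4024}{-354} + T\right) \left(2444 - 1105\right) = \left(- \frac{4024}{-354} + 856240\right) \left(2444 - 1105\right) = \left(\left(-4024\right) \left(- \frac{1}{354}\right) + 856240\right) 1339 = \left(\frac{2012}{177} + 856240\right) 1339 = \frac{151556492}{177} \cdot 1339 = \frac{202934142788}{177}$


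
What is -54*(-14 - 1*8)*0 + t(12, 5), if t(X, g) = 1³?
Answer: 1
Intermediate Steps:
t(X, g) = 1
-54*(-14 - 1*8)*0 + t(12, 5) = -54*(-14 - 1*8)*0 + 1 = -54*(-14 - 8)*0 + 1 = -(-1188)*0 + 1 = -54*0 + 1 = 0 + 1 = 1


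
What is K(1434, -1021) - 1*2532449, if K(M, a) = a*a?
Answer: -1490008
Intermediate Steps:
K(M, a) = a**2
K(1434, -1021) - 1*2532449 = (-1021)**2 - 1*2532449 = 1042441 - 2532449 = -1490008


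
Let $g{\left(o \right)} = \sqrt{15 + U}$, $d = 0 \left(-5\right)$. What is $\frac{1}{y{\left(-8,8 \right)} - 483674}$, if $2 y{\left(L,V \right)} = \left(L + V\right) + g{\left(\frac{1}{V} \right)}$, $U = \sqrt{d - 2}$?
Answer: $- \frac{1}{483674 - \frac{\sqrt{15 + i \sqrt{2}}}{2}} \approx -2.0675 \cdot 10^{-6} - 3.8979 \cdot 10^{-13} i$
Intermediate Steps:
$d = 0$
$U = i \sqrt{2}$ ($U = \sqrt{0 - 2} = \sqrt{-2} = i \sqrt{2} \approx 1.4142 i$)
$g{\left(o \right)} = \sqrt{15 + i \sqrt{2}}$
$y{\left(L,V \right)} = \frac{L}{2} + \frac{V}{2} + \frac{\sqrt{15 + i \sqrt{2}}}{2}$ ($y{\left(L,V \right)} = \frac{\left(L + V\right) + \sqrt{15 + i \sqrt{2}}}{2} = \frac{L + V + \sqrt{15 + i \sqrt{2}}}{2} = \frac{L}{2} + \frac{V}{2} + \frac{\sqrt{15 + i \sqrt{2}}}{2}$)
$\frac{1}{y{\left(-8,8 \right)} - 483674} = \frac{1}{\left(\frac{1}{2} \left(-8\right) + \frac{1}{2} \cdot 8 + \frac{\sqrt{15 + i \sqrt{2}}}{2}\right) - 483674} = \frac{1}{\left(-4 + 4 + \frac{\sqrt{15 + i \sqrt{2}}}{2}\right) - 483674} = \frac{1}{\frac{\sqrt{15 + i \sqrt{2}}}{2} - 483674} = \frac{1}{-483674 + \frac{\sqrt{15 + i \sqrt{2}}}{2}}$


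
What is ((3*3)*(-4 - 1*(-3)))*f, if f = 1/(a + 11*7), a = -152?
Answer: 3/25 ≈ 0.12000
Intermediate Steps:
f = -1/75 (f = 1/(-152 + 11*7) = 1/(-152 + 77) = 1/(-75) = -1/75 ≈ -0.013333)
((3*3)*(-4 - 1*(-3)))*f = ((3*3)*(-4 - 1*(-3)))*(-1/75) = (9*(-4 + 3))*(-1/75) = (9*(-1))*(-1/75) = -9*(-1/75) = 3/25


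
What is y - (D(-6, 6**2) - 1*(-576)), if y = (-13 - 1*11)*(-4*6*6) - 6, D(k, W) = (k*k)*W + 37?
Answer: 1541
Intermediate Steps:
D(k, W) = 37 + W*k**2 (D(k, W) = k**2*W + 37 = W*k**2 + 37 = 37 + W*k**2)
y = 3450 (y = (-13 - 11)*(-24*6) - 6 = -24*(-144) - 6 = 3456 - 6 = 3450)
y - (D(-6, 6**2) - 1*(-576)) = 3450 - ((37 + 6**2*(-6)**2) - 1*(-576)) = 3450 - ((37 + 36*36) + 576) = 3450 - ((37 + 1296) + 576) = 3450 - (1333 + 576) = 3450 - 1*1909 = 3450 - 1909 = 1541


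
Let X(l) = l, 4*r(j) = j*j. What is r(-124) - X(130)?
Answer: 3714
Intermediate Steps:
r(j) = j²/4 (r(j) = (j*j)/4 = j²/4)
r(-124) - X(130) = (¼)*(-124)² - 1*130 = (¼)*15376 - 130 = 3844 - 130 = 3714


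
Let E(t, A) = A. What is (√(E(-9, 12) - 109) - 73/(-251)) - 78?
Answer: -19505/251 + I*√97 ≈ -77.709 + 9.8489*I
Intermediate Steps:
(√(E(-9, 12) - 109) - 73/(-251)) - 78 = (√(12 - 109) - 73/(-251)) - 78 = (√(-97) - 73*(-1/251)) - 78 = (I*√97 + 73/251) - 78 = (73/251 + I*√97) - 78 = -19505/251 + I*√97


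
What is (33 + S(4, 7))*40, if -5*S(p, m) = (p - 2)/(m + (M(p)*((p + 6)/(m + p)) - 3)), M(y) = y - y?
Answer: 1316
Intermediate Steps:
M(y) = 0
S(p, m) = -(-2 + p)/(5*(-3 + m)) (S(p, m) = -(p - 2)/(5*(m + (0*((p + 6)/(m + p)) - 3))) = -(-2 + p)/(5*(m + (0*((6 + p)/(m + p)) - 3))) = -(-2 + p)/(5*(m + (0 - 3))) = -(-2 + p)/(5*(m - 3)) = -(-2 + p)/(5*(-3 + m)))
(33 + S(4, 7))*40 = (33 + (2 - 1*4)/(5*(-3 + 7)))*40 = (33 + (1/5)*(2 - 4)/4)*40 = (33 + (1/5)*(1/4)*(-2))*40 = (33 - 1/10)*40 = (329/10)*40 = 1316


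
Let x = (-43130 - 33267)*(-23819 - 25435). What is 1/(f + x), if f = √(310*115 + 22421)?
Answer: 1254285946/4719699702999325391 - √58071/14159099108997976173 ≈ 2.6576e-10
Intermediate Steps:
f = √58071 (f = √(35650 + 22421) = √58071 ≈ 240.98)
x = 3762857838 (x = -76397*(-49254) = 3762857838)
1/(f + x) = 1/(√58071 + 3762857838) = 1/(3762857838 + √58071)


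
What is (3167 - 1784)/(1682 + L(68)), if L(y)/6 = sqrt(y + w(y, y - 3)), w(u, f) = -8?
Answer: 1163103/1413482 - 4149*sqrt(15)/706741 ≈ 0.80013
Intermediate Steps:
L(y) = 6*sqrt(-8 + y) (L(y) = 6*sqrt(y - 8) = 6*sqrt(-8 + y))
(3167 - 1784)/(1682 + L(68)) = (3167 - 1784)/(1682 + 6*sqrt(-8 + 68)) = 1383/(1682 + 6*sqrt(60)) = 1383/(1682 + 6*(2*sqrt(15))) = 1383/(1682 + 12*sqrt(15))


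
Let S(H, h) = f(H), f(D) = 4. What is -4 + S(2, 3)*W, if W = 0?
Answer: -4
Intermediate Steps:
S(H, h) = 4
-4 + S(2, 3)*W = -4 + 4*0 = -4 + 0 = -4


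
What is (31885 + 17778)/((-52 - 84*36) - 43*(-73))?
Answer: 49663/63 ≈ 788.30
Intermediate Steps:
(31885 + 17778)/((-52 - 84*36) - 43*(-73)) = 49663/((-52 - 3024) + 3139) = 49663/(-3076 + 3139) = 49663/63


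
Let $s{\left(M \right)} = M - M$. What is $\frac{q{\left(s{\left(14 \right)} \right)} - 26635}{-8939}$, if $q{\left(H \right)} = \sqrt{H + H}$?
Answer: $\frac{3805}{1277} \approx 2.9796$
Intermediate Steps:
$s{\left(M \right)} = 0$
$q{\left(H \right)} = \sqrt{2} \sqrt{H}$ ($q{\left(H \right)} = \sqrt{2 H} = \sqrt{2} \sqrt{H}$)
$\frac{q{\left(s{\left(14 \right)} \right)} - 26635}{-8939} = \frac{\sqrt{2} \sqrt{0} - 26635}{-8939} = \left(\sqrt{2} \cdot 0 - 26635\right) \left(- \frac{1}{8939}\right) = \left(0 - 26635\right) \left(- \frac{1}{8939}\right) = \left(-26635\right) \left(- \frac{1}{8939}\right) = \frac{3805}{1277}$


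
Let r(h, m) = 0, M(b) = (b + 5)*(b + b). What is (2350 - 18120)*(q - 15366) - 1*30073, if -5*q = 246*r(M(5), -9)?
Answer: 242291747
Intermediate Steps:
M(b) = 2*b*(5 + b) (M(b) = (5 + b)*(2*b) = 2*b*(5 + b))
q = 0 (q = -246*0/5 = -1/5*0 = 0)
(2350 - 18120)*(q - 15366) - 1*30073 = (2350 - 18120)*(0 - 15366) - 1*30073 = -15770*(-15366) - 30073 = 242321820 - 30073 = 242291747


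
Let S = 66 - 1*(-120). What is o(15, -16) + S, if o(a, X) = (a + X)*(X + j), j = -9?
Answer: 211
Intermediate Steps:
o(a, X) = (-9 + X)*(X + a) (o(a, X) = (a + X)*(X - 9) = (X + a)*(-9 + X) = (-9 + X)*(X + a))
S = 186 (S = 66 + 120 = 186)
o(15, -16) + S = ((-16)**2 - 9*(-16) - 9*15 - 16*15) + 186 = (256 + 144 - 135 - 240) + 186 = 25 + 186 = 211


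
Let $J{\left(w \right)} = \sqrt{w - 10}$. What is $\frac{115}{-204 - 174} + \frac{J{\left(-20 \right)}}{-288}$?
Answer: $- \frac{115}{378} - \frac{i \sqrt{30}}{288} \approx -0.30423 - 0.019018 i$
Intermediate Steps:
$J{\left(w \right)} = \sqrt{-10 + w}$
$\frac{115}{-204 - 174} + \frac{J{\left(-20 \right)}}{-288} = \frac{115}{-204 - 174} + \frac{\sqrt{-10 - 20}}{-288} = \frac{115}{-204 - 174} + \sqrt{-30} \left(- \frac{1}{288}\right) = \frac{115}{-378} + i \sqrt{30} \left(- \frac{1}{288}\right) = 115 \left(- \frac{1}{378}\right) - \frac{i \sqrt{30}}{288} = - \frac{115}{378} - \frac{i \sqrt{30}}{288}$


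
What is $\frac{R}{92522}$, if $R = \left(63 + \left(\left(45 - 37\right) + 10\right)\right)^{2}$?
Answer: $\frac{6561}{92522} \approx 0.070913$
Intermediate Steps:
$R = 6561$ ($R = \left(63 + \left(8 + 10\right)\right)^{2} = \left(63 + 18\right)^{2} = 81^{2} = 6561$)
$\frac{R}{92522} = \frac{6561}{92522}$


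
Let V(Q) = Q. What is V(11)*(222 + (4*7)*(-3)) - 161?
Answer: 1357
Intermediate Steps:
V(11)*(222 + (4*7)*(-3)) - 161 = 11*(222 + (4*7)*(-3)) - 161 = 11*(222 + 28*(-3)) - 161 = 11*(222 - 84) - 161 = 11*138 - 161 = 1518 - 161 = 1357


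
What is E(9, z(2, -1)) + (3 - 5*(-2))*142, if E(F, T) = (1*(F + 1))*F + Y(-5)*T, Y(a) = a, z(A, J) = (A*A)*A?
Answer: 1896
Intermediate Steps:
z(A, J) = A³ (z(A, J) = A²*A = A³)
E(F, T) = -5*T + F*(1 + F) (E(F, T) = (1*(F + 1))*F - 5*T = (1*(1 + F))*F - 5*T = (1 + F)*F - 5*T = F*(1 + F) - 5*T = -5*T + F*(1 + F))
E(9, z(2, -1)) + (3 - 5*(-2))*142 = (9 + 9² - 5*2³) + (3 - 5*(-2))*142 = (9 + 81 - 5*8) + (3 + 10)*142 = (9 + 81 - 40) + 13*142 = 50 + 1846 = 1896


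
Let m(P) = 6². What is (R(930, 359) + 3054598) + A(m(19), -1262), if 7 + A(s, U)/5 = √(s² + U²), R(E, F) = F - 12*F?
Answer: 3050614 + 10*√398485 ≈ 3.0569e+6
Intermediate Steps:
R(E, F) = -11*F
m(P) = 36
A(s, U) = -35 + 5*√(U² + s²) (A(s, U) = -35 + 5*√(s² + U²) = -35 + 5*√(U² + s²))
(R(930, 359) + 3054598) + A(m(19), -1262) = (-11*359 + 3054598) + (-35 + 5*√((-1262)² + 36²)) = (-3949 + 3054598) + (-35 + 5*√(1592644 + 1296)) = 3050649 + (-35 + 5*√1593940) = 3050649 + (-35 + 5*(2*√398485)) = 3050649 + (-35 + 10*√398485) = 3050614 + 10*√398485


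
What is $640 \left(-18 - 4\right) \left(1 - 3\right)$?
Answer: $28160$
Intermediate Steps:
$640 \left(-18 - 4\right) \left(1 - 3\right) = 640 \left(\left(-22\right) \left(-2\right)\right) = 640 \cdot 44 = 28160$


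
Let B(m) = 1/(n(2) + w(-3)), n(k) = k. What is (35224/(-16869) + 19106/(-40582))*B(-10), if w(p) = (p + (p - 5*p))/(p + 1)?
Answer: 1751759482/1711444395 ≈ 1.0236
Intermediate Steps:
w(p) = -3*p/(1 + p) (w(p) = (p - 4*p)/(1 + p) = (-3*p)/(1 + p) = -3*p/(1 + p))
B(m) = -⅖ (B(m) = 1/(2 - 3*(-3)/(1 - 3)) = 1/(2 - 3*(-3)/(-2)) = 1/(2 - 3*(-3)*(-½)) = 1/(2 - 9/2) = 1/(-5/2) = -⅖)
(35224/(-16869) + 19106/(-40582))*B(-10) = (35224/(-16869) + 19106/(-40582))*(-⅖) = (35224*(-1/16869) + 19106*(-1/40582))*(-⅖) = (-35224/16869 - 9553/20291)*(-⅖) = -875879741/342288879*(-⅖) = 1751759482/1711444395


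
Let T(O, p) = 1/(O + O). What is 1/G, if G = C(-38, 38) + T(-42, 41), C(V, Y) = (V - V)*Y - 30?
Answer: -84/2521 ≈ -0.033320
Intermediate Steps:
T(O, p) = 1/(2*O)
C(V, Y) = -30 (C(V, Y) = 0*Y - 30 = 0 - 30 = -30)
G = -2521/84 (G = -30 + (½)/(-42) = -30 + (½)*(-1/42) = -30 - 1/84 = -2521/84 ≈ -30.012)
1/G = 1/(-2521/84) = -84/2521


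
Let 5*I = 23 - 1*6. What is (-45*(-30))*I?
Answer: 4590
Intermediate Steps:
I = 17/5 (I = (23 - 1*6)/5 = (23 - 6)/5 = (⅕)*17 = 17/5 ≈ 3.4000)
(-45*(-30))*I = -45*(-30)*(17/5) = 1350*(17/5) = 4590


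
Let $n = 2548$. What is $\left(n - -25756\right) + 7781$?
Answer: $36085$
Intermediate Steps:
$\left(n - -25756\right) + 7781 = \left(2548 - -25756\right) + 7781 = \left(2548 + 25756\right) + 7781 = 28304 + 7781 = 36085$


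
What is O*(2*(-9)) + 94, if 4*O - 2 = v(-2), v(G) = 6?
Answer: 58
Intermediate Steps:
O = 2 (O = 1/2 + (1/4)*6 = 1/2 + 3/2 = 2)
O*(2*(-9)) + 94 = 2*(2*(-9)) + 94 = 2*(-18) + 94 = -36 + 94 = 58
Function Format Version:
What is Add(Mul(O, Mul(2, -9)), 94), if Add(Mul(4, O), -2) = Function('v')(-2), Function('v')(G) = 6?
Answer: 58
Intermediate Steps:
O = 2 (O = Add(Rational(1, 2), Mul(Rational(1, 4), 6)) = Add(Rational(1, 2), Rational(3, 2)) = 2)
Add(Mul(O, Mul(2, -9)), 94) = Add(Mul(2, Mul(2, -9)), 94) = Add(Mul(2, -18), 94) = Add(-36, 94) = 58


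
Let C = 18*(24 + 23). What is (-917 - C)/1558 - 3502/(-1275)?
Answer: 4603/2850 ≈ 1.6151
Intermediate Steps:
C = 846 (C = 18*47 = 846)
(-917 - C)/1558 - 3502/(-1275) = (-917 - 1*846)/1558 - 3502/(-1275) = (-917 - 846)*(1/1558) - 3502*(-1/1275) = -1763*1/1558 + 206/75 = -43/38 + 206/75 = 4603/2850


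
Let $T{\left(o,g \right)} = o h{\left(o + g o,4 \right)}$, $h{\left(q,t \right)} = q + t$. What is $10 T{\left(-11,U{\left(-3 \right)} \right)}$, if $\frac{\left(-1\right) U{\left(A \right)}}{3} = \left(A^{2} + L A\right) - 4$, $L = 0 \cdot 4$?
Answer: $-17380$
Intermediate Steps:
$L = 0$
$U{\left(A \right)} = 12 - 3 A^{2}$ ($U{\left(A \right)} = - 3 \left(\left(A^{2} + 0 A\right) - 4\right) = - 3 \left(\left(A^{2} + 0\right) - 4\right) = - 3 \left(A^{2} - 4\right) = - 3 \left(-4 + A^{2}\right) = 12 - 3 A^{2}$)
$T{\left(o,g \right)} = o \left(4 + o + g o\right)$ ($T{\left(o,g \right)} = o \left(\left(o + g o\right) + 4\right) = o \left(4 + o + g o\right)$)
$10 T{\left(-11,U{\left(-3 \right)} \right)} = 10 \left(- 11 \left(4 - 11 \left(1 + \left(12 - 3 \left(-3\right)^{2}\right)\right)\right)\right) = 10 \left(- 11 \left(4 - 11 \left(1 + \left(12 - 27\right)\right)\right)\right) = 10 \left(- 11 \left(4 - 11 \left(1 - 15\right)\right)\right) = 10 \left(- 11 \left(4 - -154\right)\right) = 10 \left(- 11 \left(4 + 154\right)\right) = 10 \left(\left(-11\right) 158\right) = 10 \left(-1738\right) = -17380$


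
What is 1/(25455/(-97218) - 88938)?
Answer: -32406/2882133313 ≈ -1.1244e-5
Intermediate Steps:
1/(25455/(-97218) - 88938) = 1/(25455*(-1/97218) - 88938) = 1/(-8485/32406 - 88938) = 1/(-2882133313/32406) = -32406/2882133313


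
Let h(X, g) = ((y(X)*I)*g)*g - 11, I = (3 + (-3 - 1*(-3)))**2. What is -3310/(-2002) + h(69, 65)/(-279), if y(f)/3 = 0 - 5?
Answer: 571418131/279279 ≈ 2046.0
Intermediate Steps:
y(f) = -15 (y(f) = 3*(0 - 5) = 3*(-5) = -15)
I = 9 (I = (3 + (-3 + 3))**2 = (3 + 0)**2 = 3**2 = 9)
h(X, g) = -11 - 135*g**2 (h(X, g) = ((-15*9)*g)*g - 11 = (-135*g)*g - 11 = -135*g**2 - 11 = -11 - 135*g**2)
-3310/(-2002) + h(69, 65)/(-279) = -3310/(-2002) + (-11 - 135*65**2)/(-279) = -3310*(-1/2002) + (-11 - 135*4225)*(-1/279) = 1655/1001 + (-11 - 570375)*(-1/279) = 1655/1001 - 570386*(-1/279) = 1655/1001 + 570386/279 = 571418131/279279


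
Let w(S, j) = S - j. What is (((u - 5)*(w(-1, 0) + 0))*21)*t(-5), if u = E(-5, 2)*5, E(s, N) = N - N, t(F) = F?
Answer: -525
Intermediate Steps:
E(s, N) = 0
u = 0 (u = 0*5 = 0)
(((u - 5)*(w(-1, 0) + 0))*21)*t(-5) = (((0 - 5)*((-1 - 1*0) + 0))*21)*(-5) = (-5*((-1 + 0) + 0)*21)*(-5) = (-5*(-1 + 0)*21)*(-5) = (-5*(-1)*21)*(-5) = (5*21)*(-5) = 105*(-5) = -525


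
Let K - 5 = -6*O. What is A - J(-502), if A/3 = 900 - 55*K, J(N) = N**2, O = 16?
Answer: -234289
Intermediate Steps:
K = -91 (K = 5 - 6*16 = 5 - 96 = -91)
A = 17715 (A = 3*(900 - 55*(-91)) = 3*(900 + 5005) = 3*5905 = 17715)
A - J(-502) = 17715 - 1*(-502)**2 = 17715 - 1*252004 = 17715 - 252004 = -234289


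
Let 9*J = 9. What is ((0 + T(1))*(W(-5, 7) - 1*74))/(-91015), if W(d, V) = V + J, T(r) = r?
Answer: 66/91015 ≈ 0.00072515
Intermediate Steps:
J = 1 (J = (⅑)*9 = 1)
W(d, V) = 1 + V (W(d, V) = V + 1 = 1 + V)
((0 + T(1))*(W(-5, 7) - 1*74))/(-91015) = ((0 + 1)*((1 + 7) - 1*74))/(-91015) = (1*(8 - 74))*(-1/91015) = (1*(-66))*(-1/91015) = -66*(-1/91015) = 66/91015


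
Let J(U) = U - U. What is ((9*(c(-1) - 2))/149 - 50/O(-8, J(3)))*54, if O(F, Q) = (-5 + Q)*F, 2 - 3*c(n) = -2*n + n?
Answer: -21735/298 ≈ -72.936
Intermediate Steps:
J(U) = 0
c(n) = ⅔ + n/3 (c(n) = ⅔ - (-2*n + n)/3 = ⅔ - (-1)*n/3 = ⅔ + n/3)
O(F, Q) = F*(-5 + Q)
((9*(c(-1) - 2))/149 - 50/O(-8, J(3)))*54 = ((9*((⅔ + (⅓)*(-1)) - 2))/149 - 50*(-1/(8*(-5 + 0))))*54 = ((9*((⅔ - ⅓) - 2))*(1/149) - 50/((-8*(-5))))*54 = ((9*(⅓ - 2))*(1/149) - 50/40)*54 = ((9*(-5/3))*(1/149) - 50*1/40)*54 = (-15*1/149 - 5/4)*54 = (-15/149 - 5/4)*54 = -805/596*54 = -21735/298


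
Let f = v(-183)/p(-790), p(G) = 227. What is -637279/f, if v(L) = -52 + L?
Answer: 144662333/235 ≈ 6.1558e+5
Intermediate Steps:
f = -235/227 (f = (-52 - 183)/227 = -235*1/227 = -235/227 ≈ -1.0352)
-637279/f = -637279/(-235/227) = -637279*(-227/235) = 144662333/235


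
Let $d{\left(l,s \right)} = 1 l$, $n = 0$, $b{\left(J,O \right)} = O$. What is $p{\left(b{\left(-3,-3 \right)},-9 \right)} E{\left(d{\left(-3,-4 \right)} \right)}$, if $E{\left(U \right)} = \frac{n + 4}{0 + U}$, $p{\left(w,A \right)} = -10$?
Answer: $\frac{40}{3} \approx 13.333$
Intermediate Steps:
$d{\left(l,s \right)} = l$
$E{\left(U \right)} = \frac{4}{U}$ ($E{\left(U \right)} = \frac{0 + 4}{0 + U} = \frac{4}{U}$)
$p{\left(b{\left(-3,-3 \right)},-9 \right)} E{\left(d{\left(-3,-4 \right)} \right)} = - 10 \frac{4}{-3} = - 10 \cdot 4 \left(- \frac{1}{3}\right) = \left(-10\right) \left(- \frac{4}{3}\right) = \frac{40}{3}$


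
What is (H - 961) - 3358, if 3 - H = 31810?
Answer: -36126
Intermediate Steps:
H = -31807 (H = 3 - 1*31810 = 3 - 31810 = -31807)
(H - 961) - 3358 = (-31807 - 961) - 3358 = -32768 - 3358 = -36126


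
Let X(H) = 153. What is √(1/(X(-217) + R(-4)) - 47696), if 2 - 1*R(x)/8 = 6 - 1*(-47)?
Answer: I*√3101432655/255 ≈ 218.39*I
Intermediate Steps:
R(x) = -408 (R(x) = 16 - 8*(6 - 1*(-47)) = 16 - 8*(6 + 47) = 16 - 8*53 = 16 - 424 = -408)
√(1/(X(-217) + R(-4)) - 47696) = √(1/(153 - 408) - 47696) = √(1/(-255) - 47696) = √(-1/255 - 47696) = √(-12162481/255) = I*√3101432655/255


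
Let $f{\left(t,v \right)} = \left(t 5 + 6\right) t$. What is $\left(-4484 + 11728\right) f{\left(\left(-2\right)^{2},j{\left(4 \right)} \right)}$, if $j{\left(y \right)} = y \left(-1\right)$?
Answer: $753376$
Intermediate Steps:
$j{\left(y \right)} = - y$
$f{\left(t,v \right)} = t \left(6 + 5 t\right)$ ($f{\left(t,v \right)} = \left(5 t + 6\right) t = \left(6 + 5 t\right) t = t \left(6 + 5 t\right)$)
$\left(-4484 + 11728\right) f{\left(\left(-2\right)^{2},j{\left(4 \right)} \right)} = \left(-4484 + 11728\right) \left(-2\right)^{2} \left(6 + 5 \left(-2\right)^{2}\right) = 7244 \cdot 4 \left(6 + 5 \cdot 4\right) = 7244 \cdot 4 \left(6 + 20\right) = 7244 \cdot 4 \cdot 26 = 7244 \cdot 104 = 753376$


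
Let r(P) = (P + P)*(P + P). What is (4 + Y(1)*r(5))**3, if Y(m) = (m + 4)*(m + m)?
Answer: 1012048064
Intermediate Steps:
Y(m) = 2*m*(4 + m) (Y(m) = (4 + m)*(2*m) = 2*m*(4 + m))
r(P) = 4*P**2 (r(P) = (2*P)*(2*P) = 4*P**2)
(4 + Y(1)*r(5))**3 = (4 + (2*1*(4 + 1))*(4*5**2))**3 = (4 + (2*1*5)*(4*25))**3 = (4 + 10*100)**3 = (4 + 1000)**3 = 1004**3 = 1012048064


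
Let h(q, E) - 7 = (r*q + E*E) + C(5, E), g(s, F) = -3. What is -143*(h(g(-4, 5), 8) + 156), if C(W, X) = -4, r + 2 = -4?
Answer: -34463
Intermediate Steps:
r = -6 (r = -2 - 4 = -6)
h(q, E) = 3 + E² - 6*q (h(q, E) = 7 + ((-6*q + E*E) - 4) = 7 + ((-6*q + E²) - 4) = 7 + ((E² - 6*q) - 4) = 7 + (-4 + E² - 6*q) = 3 + E² - 6*q)
-143*(h(g(-4, 5), 8) + 156) = -143*((3 + 8² - 6*(-3)) + 156) = -143*((3 + 64 + 18) + 156) = -143*(85 + 156) = -143*241 = -34463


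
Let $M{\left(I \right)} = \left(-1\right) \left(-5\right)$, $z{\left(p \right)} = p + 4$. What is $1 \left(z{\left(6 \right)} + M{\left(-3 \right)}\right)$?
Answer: $15$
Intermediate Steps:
$z{\left(p \right)} = 4 + p$
$M{\left(I \right)} = 5$
$1 \left(z{\left(6 \right)} + M{\left(-3 \right)}\right) = 1 \left(\left(4 + 6\right) + 5\right) = 1 \left(10 + 5\right) = 1 \cdot 15 = 15$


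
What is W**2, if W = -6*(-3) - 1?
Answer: 289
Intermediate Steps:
W = 17 (W = 18 - 1 = 17)
W**2 = 17**2 = 289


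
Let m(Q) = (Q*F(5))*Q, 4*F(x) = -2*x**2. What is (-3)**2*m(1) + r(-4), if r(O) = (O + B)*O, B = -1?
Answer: -185/2 ≈ -92.500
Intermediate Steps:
F(x) = -x**2/2 (F(x) = (-2*x**2)/4 = -x**2/2)
r(O) = O*(-1 + O) (r(O) = (O - 1)*O = (-1 + O)*O = O*(-1 + O))
m(Q) = -25*Q**2/2 (m(Q) = (Q*(-1/2*5**2))*Q = (Q*(-1/2*25))*Q = (Q*(-25/2))*Q = (-25*Q/2)*Q = -25*Q**2/2)
(-3)**2*m(1) + r(-4) = (-3)**2*(-25/2*1**2) - 4*(-1 - 4) = 9*(-25/2*1) - 4*(-5) = 9*(-25/2) + 20 = -225/2 + 20 = -185/2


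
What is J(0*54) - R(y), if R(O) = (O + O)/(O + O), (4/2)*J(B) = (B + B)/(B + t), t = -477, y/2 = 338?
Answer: -1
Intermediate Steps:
y = 676 (y = 2*338 = 676)
J(B) = B/(-477 + B) (J(B) = ((B + B)/(B - 477))/2 = ((2*B)/(-477 + B))/2 = (2*B/(-477 + B))/2 = B/(-477 + B))
R(O) = 1 (R(O) = (2*O)/((2*O)) = (2*O)*(1/(2*O)) = 1)
J(0*54) - R(y) = (0*54)/(-477 + 0*54) - 1*1 = 0/(-477 + 0) - 1 = 0/(-477) - 1 = 0*(-1/477) - 1 = 0 - 1 = -1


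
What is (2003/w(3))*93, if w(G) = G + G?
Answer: 62093/2 ≈ 31047.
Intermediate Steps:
w(G) = 2*G
(2003/w(3))*93 = (2003/((2*3)))*93 = (2003/6)*93 = 62093/2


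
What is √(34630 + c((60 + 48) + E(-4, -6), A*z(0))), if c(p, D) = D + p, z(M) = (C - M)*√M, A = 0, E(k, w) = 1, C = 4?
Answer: √34739 ≈ 186.38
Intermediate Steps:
z(M) = √M*(4 - M) (z(M) = (4 - M)*√M = √M*(4 - M))
√(34630 + c((60 + 48) + E(-4, -6), A*z(0))) = √(34630 + (0*(√0*(4 - 1*0)) + ((60 + 48) + 1))) = √(34630 + (0*(0*(4 + 0)) + (108 + 1))) = √(34630 + (0*(0*4) + 109)) = √(34630 + (0*0 + 109)) = √(34630 + (0 + 109)) = √(34630 + 109) = √34739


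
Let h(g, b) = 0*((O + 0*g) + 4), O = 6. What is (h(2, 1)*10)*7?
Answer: 0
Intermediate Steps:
h(g, b) = 0 (h(g, b) = 0*((6 + 0*g) + 4) = 0*((6 + 0) + 4) = 0*(6 + 4) = 0*10 = 0)
(h(2, 1)*10)*7 = (0*10)*7 = 0*7 = 0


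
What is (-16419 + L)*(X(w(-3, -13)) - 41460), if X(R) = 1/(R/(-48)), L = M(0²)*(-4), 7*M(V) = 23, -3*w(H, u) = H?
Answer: 4774457700/7 ≈ 6.8206e+8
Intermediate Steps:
w(H, u) = -H/3
M(V) = 23/7 (M(V) = (⅐)*23 = 23/7)
L = -92/7 (L = (23/7)*(-4) = -92/7 ≈ -13.143)
X(R) = -48/R (X(R) = 1/(R*(-1/48)) = 1/(-R/48) = -48/R)
(-16419 + L)*(X(w(-3, -13)) - 41460) = (-16419 - 92/7)*(-48/((-⅓*(-3))) - 41460) = -115025*(-48/1 - 41460)/7 = -115025*(-48*1 - 41460)/7 = -115025*(-48 - 41460)/7 = -115025/7*(-41508) = 4774457700/7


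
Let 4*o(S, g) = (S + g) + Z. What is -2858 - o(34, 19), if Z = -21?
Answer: -2866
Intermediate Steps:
o(S, g) = -21/4 + S/4 + g/4 (o(S, g) = ((S + g) - 21)/4 = (-21 + S + g)/4 = -21/4 + S/4 + g/4)
-2858 - o(34, 19) = -2858 - (-21/4 + (¼)*34 + (¼)*19) = -2858 - (-21/4 + 17/2 + 19/4) = -2858 - 1*8 = -2858 - 8 = -2866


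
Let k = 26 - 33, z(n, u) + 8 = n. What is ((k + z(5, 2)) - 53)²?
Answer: 3969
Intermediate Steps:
z(n, u) = -8 + n
k = -7
((k + z(5, 2)) - 53)² = ((-7 + (-8 + 5)) - 53)² = ((-7 - 3) - 53)² = (-10 - 53)² = (-63)² = 3969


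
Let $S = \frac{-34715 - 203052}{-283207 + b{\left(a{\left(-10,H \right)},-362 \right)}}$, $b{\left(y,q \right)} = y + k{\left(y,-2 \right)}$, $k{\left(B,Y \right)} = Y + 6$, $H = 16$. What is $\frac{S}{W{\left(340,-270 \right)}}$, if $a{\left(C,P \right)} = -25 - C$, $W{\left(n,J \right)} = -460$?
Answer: $- \frac{237767}{130280280} \approx -0.001825$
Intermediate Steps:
$k{\left(B,Y \right)} = 6 + Y$
$b{\left(y,q \right)} = 4 + y$ ($b{\left(y,q \right)} = y + \left(6 - 2\right) = y + 4 = 4 + y$)
$S = \frac{237767}{283218}$ ($S = \frac{-34715 - 203052}{-283207 + \left(4 - 15\right)} = - \frac{237767}{-283207 + \left(4 + \left(-25 + 10\right)\right)} = - \frac{237767}{-283207 + \left(4 - 15\right)} = - \frac{237767}{-283207 - 11} = - \frac{237767}{-283218} = \left(-237767\right) \left(- \frac{1}{283218}\right) = \frac{237767}{283218} \approx 0.83952$)
$\frac{S}{W{\left(340,-270 \right)}} = \frac{237767}{283218 \left(-460\right)} = \frac{237767}{283218} \left(- \frac{1}{460}\right) = - \frac{237767}{130280280}$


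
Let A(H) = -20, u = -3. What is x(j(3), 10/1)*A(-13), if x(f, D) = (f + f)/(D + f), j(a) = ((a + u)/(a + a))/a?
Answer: 0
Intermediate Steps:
j(a) = (-3 + a)/(2*a**2) (j(a) = ((a - 3)/(a + a))/a = ((-3 + a)/((2*a)))/a = ((-3 + a)*(1/(2*a)))/a = ((-3 + a)/(2*a))/a = (-3 + a)/(2*a**2))
x(f, D) = 2*f/(D + f) (x(f, D) = (2*f)/(D + f) = 2*f/(D + f))
x(j(3), 10/1)*A(-13) = (2*((1/2)*(-3 + 3)/3**2)/(10/1 + (1/2)*(-3 + 3)/3**2))*(-20) = (2*((1/2)*(1/9)*0)/(10*1 + (1/2)*(1/9)*0))*(-20) = (2*0/(10 + 0))*(-20) = (2*0/10)*(-20) = (2*0*(1/10))*(-20) = 0*(-20) = 0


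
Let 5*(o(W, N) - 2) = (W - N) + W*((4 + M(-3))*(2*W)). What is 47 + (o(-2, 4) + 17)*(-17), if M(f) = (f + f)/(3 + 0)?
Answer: -310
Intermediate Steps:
M(f) = 2*f/3 (M(f) = (2*f)/3 = (2*f)*(⅓) = 2*f/3)
o(W, N) = 2 - N/5 + W/5 + 4*W²/5 (o(W, N) = 2 + ((W - N) + W*((4 + (⅔)*(-3))*(2*W)))/5 = 2 + ((W - N) + W*((4 - 2)*(2*W)))/5 = 2 + ((W - N) + W*(2*(2*W)))/5 = 2 + ((W - N) + W*(4*W))/5 = 2 + ((W - N) + 4*W²)/5 = 2 + (W - N + 4*W²)/5 = 2 + (-N/5 + W/5 + 4*W²/5) = 2 - N/5 + W/5 + 4*W²/5)
47 + (o(-2, 4) + 17)*(-17) = 47 + ((2 - ⅕*4 + (⅕)*(-2) + (⅘)*(-2)²) + 17)*(-17) = 47 + ((2 - ⅘ - ⅖ + (⅘)*4) + 17)*(-17) = 47 + ((2 - ⅘ - ⅖ + 16/5) + 17)*(-17) = 47 + (4 + 17)*(-17) = 47 + 21*(-17) = 47 - 357 = -310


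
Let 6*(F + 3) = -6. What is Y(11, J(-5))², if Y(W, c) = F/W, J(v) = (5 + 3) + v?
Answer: 16/121 ≈ 0.13223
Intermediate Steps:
F = -4 (F = -3 + (⅙)*(-6) = -3 - 1 = -4)
J(v) = 8 + v
Y(W, c) = -4/W
Y(11, J(-5))² = (-4/11)² = 16/121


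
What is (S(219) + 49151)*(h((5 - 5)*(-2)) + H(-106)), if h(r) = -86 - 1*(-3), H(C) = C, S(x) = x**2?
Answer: -18354168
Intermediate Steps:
h(r) = -83 (h(r) = -86 + 3 = -83)
(S(219) + 49151)*(h((5 - 5)*(-2)) + H(-106)) = (219**2 + 49151)*(-83 - 106) = (47961 + 49151)*(-189) = 97112*(-189) = -18354168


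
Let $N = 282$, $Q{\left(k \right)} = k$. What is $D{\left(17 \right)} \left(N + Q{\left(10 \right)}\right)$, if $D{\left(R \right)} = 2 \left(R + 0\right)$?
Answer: $9928$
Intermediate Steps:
$D{\left(R \right)} = 2 R$
$D{\left(17 \right)} \left(N + Q{\left(10 \right)}\right) = 2 \cdot 17 \left(282 + 10\right) = 34 \cdot 292 = 9928$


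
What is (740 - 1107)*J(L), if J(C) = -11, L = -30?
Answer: 4037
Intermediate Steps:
(740 - 1107)*J(L) = (740 - 1107)*(-11) = -367*(-11) = 4037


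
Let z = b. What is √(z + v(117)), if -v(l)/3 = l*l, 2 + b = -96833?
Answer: 19*I*√382 ≈ 371.35*I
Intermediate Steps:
b = -96835 (b = -2 - 96833 = -96835)
v(l) = -3*l² (v(l) = -3*l*l = -3*l²)
z = -96835
√(z + v(117)) = √(-96835 - 3*117²) = √(-96835 - 3*13689) = √(-96835 - 41067) = √(-137902) = 19*I*√382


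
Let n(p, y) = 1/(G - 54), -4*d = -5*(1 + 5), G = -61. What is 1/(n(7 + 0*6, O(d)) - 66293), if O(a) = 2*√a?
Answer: -115/7623696 ≈ -1.5085e-5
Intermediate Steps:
d = 15/2 (d = -(-5)*(1 + 5)/4 = -(-5)*6/4 = -¼*(-30) = 15/2 ≈ 7.5000)
n(p, y) = -1/115 (n(p, y) = 1/(-61 - 54) = 1/(-115) = -1/115)
1/(n(7 + 0*6, O(d)) - 66293) = 1/(-1/115 - 66293) = 1/(-7623696/115) = -115/7623696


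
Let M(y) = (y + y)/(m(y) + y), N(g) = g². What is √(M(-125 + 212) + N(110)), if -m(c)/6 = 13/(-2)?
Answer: √5336709/21 ≈ 110.01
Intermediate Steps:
m(c) = 39 (m(c) = -78/(-2) = -78*(-1)/2 = -6*(-13/2) = 39)
M(y) = 2*y/(39 + y) (M(y) = (y + y)/(39 + y) = (2*y)/(39 + y) = 2*y/(39 + y))
√(M(-125 + 212) + N(110)) = √(2*(-125 + 212)/(39 + (-125 + 212)) + 110²) = √(2*87/(39 + 87) + 12100) = √(2*87/126 + 12100) = √(2*87*(1/126) + 12100) = √(29/21 + 12100) = √(254129/21) = √5336709/21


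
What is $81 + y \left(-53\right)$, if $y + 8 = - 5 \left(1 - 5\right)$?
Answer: $-555$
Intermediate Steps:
$y = 12$ ($y = -8 - 5 \left(1 - 5\right) = -8 - -20 = -8 + 20 = 12$)
$81 + y \left(-53\right) = 81 + 12 \left(-53\right) = 81 - 636 = -555$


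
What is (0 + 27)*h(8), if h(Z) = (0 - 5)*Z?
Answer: -1080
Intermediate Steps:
h(Z) = -5*Z
(0 + 27)*h(8) = (0 + 27)*(-5*8) = 27*(-40) = -1080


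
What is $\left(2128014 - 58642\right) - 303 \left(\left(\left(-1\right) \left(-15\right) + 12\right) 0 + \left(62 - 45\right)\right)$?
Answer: $2064221$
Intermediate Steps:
$\left(2128014 - 58642\right) - 303 \left(\left(\left(-1\right) \left(-15\right) + 12\right) 0 + \left(62 - 45\right)\right) = 2069372 - 303 \left(\left(15 + 12\right) 0 + 17\right) = 2069372 - 303 \left(27 \cdot 0 + 17\right) = 2069372 - 303 \left(0 + 17\right) = 2069372 - 5151 = 2064221$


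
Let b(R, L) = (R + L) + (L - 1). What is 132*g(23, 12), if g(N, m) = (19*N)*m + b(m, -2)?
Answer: 693132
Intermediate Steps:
b(R, L) = -1 + R + 2*L (b(R, L) = (L + R) + (-1 + L) = -1 + R + 2*L)
g(N, m) = -5 + m + 19*N*m (g(N, m) = (19*N)*m + (-1 + m + 2*(-2)) = 19*N*m + (-1 + m - 4) = 19*N*m + (-5 + m) = -5 + m + 19*N*m)
132*g(23, 12) = 132*(-5 + 12 + 19*23*12) = 132*(-5 + 12 + 5244) = 132*5251 = 693132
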